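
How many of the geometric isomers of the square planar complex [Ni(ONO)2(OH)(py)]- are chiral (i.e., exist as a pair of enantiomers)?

A square has two trans pairs of vertices; adjacent vertices are cis.
Working through the distinct placements yields 2 geometric isomers: ONO cis; ONO trans.
Each arrangement has an internal mirror plane or centre of symmetry, so none is chiral.

0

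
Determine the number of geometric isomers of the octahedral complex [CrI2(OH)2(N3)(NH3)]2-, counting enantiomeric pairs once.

An octahedron has six vertices in three trans pairs; every non-trans pair is cis.
The distinct arrangements are (6 in all): I trans, OH trans; I trans, OH cis; I cis, OH trans; I cis, OH cis (3 arrangements, 2 chiral).

6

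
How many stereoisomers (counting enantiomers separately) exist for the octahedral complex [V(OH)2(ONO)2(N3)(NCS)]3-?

In an octahedral complex each vertex has one trans partner and four cis neighbours.
There are 6 geometric isomers: OH trans, ONO trans; OH cis, ONO cis (3 arrangements, 2 chiral); OH cis, ONO trans; OH trans, ONO cis.
Of these, 2 lack any improper symmetry element and so occur as enantiomeric pairs, giving 6 + 2 = 8 stereoisomers in total.

8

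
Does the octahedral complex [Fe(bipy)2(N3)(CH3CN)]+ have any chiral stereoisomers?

In an octahedral complex each vertex has one trans partner and four cis neighbours.
Each bipy is bidentate and must span two cis positions.
Systematic placement gives 2 geometric isomers: N3 and CH3CN mutually trans; N3 and CH3CN mutually cis (chiral).
One of these lacks any improper symmetry element and so occurs as an enantiomeric pair, giving 2 + 1 = 3 stereoisomers in total.

yes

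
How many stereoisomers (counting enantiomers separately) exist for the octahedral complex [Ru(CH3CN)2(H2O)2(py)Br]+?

An octahedron has six vertices in three trans pairs; every non-trans pair is cis.
There are 6 geometric isomers: CH3CN cis, H2O cis (3 arrangements, 2 chiral); CH3CN cis, H2O trans; CH3CN trans, H2O cis; CH3CN trans, H2O trans.
Of these, 2 lack any improper symmetry element and so occur as enantiomeric pairs, giving 6 + 2 = 8 stereoisomers in total.

8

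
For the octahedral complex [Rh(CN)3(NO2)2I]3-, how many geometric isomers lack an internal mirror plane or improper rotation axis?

In an octahedral complex each vertex has one trans partner and four cis neighbours.
There are 3 geometric isomers: CN mer, NO2 trans; CN mer, NO2 cis; CN fac, NO2 cis.
Each arrangement has an internal mirror plane or centre of symmetry, so none is chiral.

0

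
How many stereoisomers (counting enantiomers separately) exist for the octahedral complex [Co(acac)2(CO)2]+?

In an octahedral complex each vertex has one trans partner and four cis neighbours.
Each acac is bidentate and must span two cis positions.
There are 2 geometric isomers: CO trans; CO cis (chiral).
One of these lacks any improper symmetry element and so occurs as an enantiomeric pair, giving 2 + 1 = 3 stereoisomers in total.

3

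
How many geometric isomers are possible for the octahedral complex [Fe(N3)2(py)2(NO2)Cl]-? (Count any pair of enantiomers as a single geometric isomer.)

6

In an octahedral complex each vertex has one trans partner and four cis neighbours.
There are 6 geometric isomers: N3 cis, py trans; N3 cis, py cis (3 arrangements, 2 chiral); N3 trans, py trans; N3 trans, py cis.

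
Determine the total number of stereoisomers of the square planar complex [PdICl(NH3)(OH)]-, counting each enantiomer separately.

The distinct arrangements are (3 in all): (Cl/NH3 trans, I/OH trans); (Cl/OH trans, I/NH3 trans); (Cl/I trans, NH3/OH trans).
Each arrangement has an internal mirror plane or centre of symmetry, so none is chiral.

3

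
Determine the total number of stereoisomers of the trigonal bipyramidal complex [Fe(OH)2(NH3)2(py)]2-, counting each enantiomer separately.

A trigonal bipyramid has two axial and three equatorial sites, which are chemically inequivalent.
Systematic enumeration (placing each ligand type in turn and discarding arrangements equivalent by rotation or reflection) gives 5 geometric isomers.
One of these lacks any improper symmetry element and so occurs as an enantiomeric pair, giving 5 + 1 = 6 stereoisomers in total.

6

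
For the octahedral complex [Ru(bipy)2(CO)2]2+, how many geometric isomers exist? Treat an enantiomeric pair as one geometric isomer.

2

The six octahedral sites form three mutually perpendicular trans pairs.
Each bipy is bidentate and must span two cis positions.
Working through the distinct placements yields 2 geometric isomers: CO trans; CO cis (chiral).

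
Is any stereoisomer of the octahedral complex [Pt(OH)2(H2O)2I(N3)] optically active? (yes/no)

yes

Working through the distinct placements yields 6 geometric isomers: OH trans, H2O trans; OH cis, H2O trans; OH trans, H2O cis; OH cis, H2O cis (3 arrangements, 2 chiral).
Of these, 2 lack any improper symmetry element and so occur as enantiomeric pairs, giving 6 + 2 = 8 stereoisomers in total.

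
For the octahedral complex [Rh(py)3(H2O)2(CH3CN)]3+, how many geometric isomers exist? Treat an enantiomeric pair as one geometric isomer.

The six octahedral sites form three mutually perpendicular trans pairs.
Systematic placement gives 3 geometric isomers: py mer, H2O cis; py mer, H2O trans; py fac, H2O cis.

3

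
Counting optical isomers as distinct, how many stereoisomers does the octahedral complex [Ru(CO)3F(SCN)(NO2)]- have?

5

An octahedron has six vertices in three trans pairs; every non-trans pair is cis.
There are 4 geometric isomers: CO mer (3 arrangements); CO fac (chiral).
One of these lacks any improper symmetry element and so occurs as an enantiomeric pair, giving 4 + 1 = 5 stereoisomers in total.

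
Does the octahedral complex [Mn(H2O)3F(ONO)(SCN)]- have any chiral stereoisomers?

The six octahedral sites form three mutually perpendicular trans pairs.
Working through the distinct placements yields 4 geometric isomers: H2O mer (3 arrangements); H2O fac (chiral).
One of these lacks any improper symmetry element and so occurs as an enantiomeric pair, giving 4 + 1 = 5 stereoisomers in total.

yes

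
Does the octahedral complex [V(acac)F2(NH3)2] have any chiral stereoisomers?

yes

In an octahedral complex each vertex has one trans partner and four cis neighbours.
Each acac is bidentate and must span two cis positions.
Working through the distinct placements yields 3 geometric isomers: F trans, NH3 cis; F cis, NH3 cis (chiral); F cis, NH3 trans.
One of these lacks any improper symmetry element and so occurs as an enantiomeric pair, giving 3 + 1 = 4 stereoisomers in total.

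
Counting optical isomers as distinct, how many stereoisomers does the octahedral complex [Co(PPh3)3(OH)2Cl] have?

In an octahedral complex each vertex has one trans partner and four cis neighbours.
The distinct arrangements are (3 in all): PPh3 mer, OH cis; PPh3 mer, OH trans; PPh3 fac, OH cis.
Each arrangement has an internal mirror plane or centre of symmetry, so none is chiral.

3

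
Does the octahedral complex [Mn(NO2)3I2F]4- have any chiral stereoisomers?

no

An octahedron has six vertices in three trans pairs; every non-trans pair is cis.
There are 3 geometric isomers: NO2 mer, I cis; NO2 mer, I trans; NO2 fac, I cis.
Each arrangement has an internal mirror plane or centre of symmetry, so none is chiral.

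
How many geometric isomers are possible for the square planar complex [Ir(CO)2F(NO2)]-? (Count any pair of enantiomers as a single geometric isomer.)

2

A square has two trans pairs of vertices; adjacent vertices are cis.
Systematic placement gives 2 geometric isomers: CO cis; CO trans.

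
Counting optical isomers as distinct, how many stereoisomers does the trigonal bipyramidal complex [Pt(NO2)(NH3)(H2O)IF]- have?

A trigonal bipyramid has two axial and three equatorial sites, which are chemically inequivalent.
Placing the ligands in turn and identifying arrangements related by rotation or reflection leaves 10 distinct geometric isomers.
Of these, 10 lack any improper symmetry element and so occur as enantiomeric pairs, giving 10 + 10 = 20 stereoisomers in total.

20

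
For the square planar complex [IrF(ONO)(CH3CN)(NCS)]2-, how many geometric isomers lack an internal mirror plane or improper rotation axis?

0

In a square planar complex each vertex has one trans partner and two cis neighbours.
There are 3 geometric isomers: (CH3CN/NCS trans, F/ONO trans); (CH3CN/ONO trans, F/NCS trans); (CH3CN/F trans, NCS/ONO trans).
Each arrangement has an internal mirror plane or centre of symmetry, so none is chiral.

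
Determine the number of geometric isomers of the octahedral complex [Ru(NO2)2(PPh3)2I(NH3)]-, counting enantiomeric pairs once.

Working through the distinct placements yields 6 geometric isomers: NO2 trans, PPh3 trans; NO2 cis, PPh3 cis (3 arrangements, 2 chiral); NO2 cis, PPh3 trans; NO2 trans, PPh3 cis.

6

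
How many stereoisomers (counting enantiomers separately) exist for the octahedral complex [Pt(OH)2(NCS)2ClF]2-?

8

The six octahedral sites form three mutually perpendicular trans pairs.
Systematic placement gives 6 geometric isomers: OH trans, NCS trans; OH cis, NCS cis (3 arrangements, 2 chiral); OH trans, NCS cis; OH cis, NCS trans.
Of these, 2 lack any improper symmetry element and so occur as enantiomeric pairs, giving 6 + 2 = 8 stereoisomers in total.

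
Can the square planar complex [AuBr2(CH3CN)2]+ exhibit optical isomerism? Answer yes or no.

A square has two trans pairs of vertices; adjacent vertices are cis.
The distinct arrangements are (2 in all): Br cis; Br trans.
Each arrangement has an internal mirror plane or centre of symmetry, so none is chiral.

no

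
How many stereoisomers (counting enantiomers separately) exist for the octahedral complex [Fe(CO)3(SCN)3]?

Systematic placement gives 2 geometric isomers: CO mer; CO fac.
Each arrangement has an internal mirror plane or centre of symmetry, so none is chiral.

2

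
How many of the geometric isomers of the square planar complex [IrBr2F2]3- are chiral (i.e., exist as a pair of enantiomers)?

0

In a square planar complex each vertex has one trans partner and two cis neighbours.
Systematic placement gives 2 geometric isomers: Br cis; Br trans.
Each arrangement has an internal mirror plane or centre of symmetry, so none is chiral.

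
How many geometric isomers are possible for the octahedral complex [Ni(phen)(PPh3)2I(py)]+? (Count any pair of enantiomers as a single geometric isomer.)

4

The six octahedral sites form three mutually perpendicular trans pairs.
Each phen is bidentate and must span two cis positions.
Working through the distinct placements yields 4 geometric isomers: PPh3 cis (3 arrangements, 2 chiral); PPh3 trans.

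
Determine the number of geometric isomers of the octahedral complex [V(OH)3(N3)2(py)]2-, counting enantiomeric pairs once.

The six octahedral sites form three mutually perpendicular trans pairs.
The distinct arrangements are (3 in all): OH mer, N3 trans; OH fac, N3 cis; OH mer, N3 cis.

3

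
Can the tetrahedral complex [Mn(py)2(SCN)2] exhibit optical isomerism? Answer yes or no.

All four vertices of a tetrahedron are equivalent and mutually adjacent, so cis/trans isomerism cannot arise.
Only one geometric arrangement is possible.

no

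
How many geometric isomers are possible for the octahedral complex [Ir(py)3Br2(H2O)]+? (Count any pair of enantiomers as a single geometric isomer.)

3

In an octahedral complex each vertex has one trans partner and four cis neighbours.
The distinct arrangements are (3 in all): py mer, Br trans; py mer, Br cis; py fac, Br cis.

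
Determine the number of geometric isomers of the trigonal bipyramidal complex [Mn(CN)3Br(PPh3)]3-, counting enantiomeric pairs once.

A trigonal bipyramid has two axial and three equatorial sites, which are chemically inequivalent.
The distinct arrangements are (4 in all): Br axial, PPh3 equatorial; Br axial, PPh3 axial; Br equatorial, PPh3 equatorial; Br equatorial, PPh3 axial.

4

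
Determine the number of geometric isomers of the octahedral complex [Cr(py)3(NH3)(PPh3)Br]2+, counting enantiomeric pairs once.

The six octahedral sites form three mutually perpendicular trans pairs.
The distinct arrangements are (4 in all): py mer (3 arrangements); py fac (chiral).

4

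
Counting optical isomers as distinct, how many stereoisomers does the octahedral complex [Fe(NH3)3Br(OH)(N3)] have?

5

An octahedron has six vertices in three trans pairs; every non-trans pair is cis.
Working through the distinct placements yields 4 geometric isomers: NH3 mer (3 arrangements); NH3 fac (chiral).
One of these lacks any improper symmetry element and so occurs as an enantiomeric pair, giving 4 + 1 = 5 stereoisomers in total.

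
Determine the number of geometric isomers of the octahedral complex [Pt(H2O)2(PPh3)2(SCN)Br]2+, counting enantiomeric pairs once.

There are 6 geometric isomers: H2O cis, PPh3 cis (3 arrangements, 2 chiral); H2O cis, PPh3 trans; H2O trans, PPh3 cis; H2O trans, PPh3 trans.

6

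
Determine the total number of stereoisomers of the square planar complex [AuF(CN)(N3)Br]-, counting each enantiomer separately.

A square has two trans pairs of vertices; adjacent vertices are cis.
Working through the distinct placements yields 3 geometric isomers: (Br/F trans, CN/N3 trans); (Br/N3 trans, CN/F trans); (Br/CN trans, F/N3 trans).
Each arrangement has an internal mirror plane or centre of symmetry, so none is chiral.

3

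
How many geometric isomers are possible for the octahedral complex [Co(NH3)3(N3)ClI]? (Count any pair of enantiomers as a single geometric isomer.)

4

The distinct arrangements are (4 in all): NH3 mer (3 arrangements); NH3 fac (chiral).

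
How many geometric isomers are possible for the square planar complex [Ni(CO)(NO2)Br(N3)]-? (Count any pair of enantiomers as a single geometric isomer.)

Working through the distinct placements yields 3 geometric isomers: (Br/N3 trans, CO/NO2 trans); (Br/NO2 trans, CO/N3 trans); (Br/CO trans, N3/NO2 trans).

3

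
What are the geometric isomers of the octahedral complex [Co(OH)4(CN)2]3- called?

cis and trans

There are 2 geometric isomers: CN trans; CN cis.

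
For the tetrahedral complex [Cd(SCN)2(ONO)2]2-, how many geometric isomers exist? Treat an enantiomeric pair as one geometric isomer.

Only one geometric arrangement is possible.

1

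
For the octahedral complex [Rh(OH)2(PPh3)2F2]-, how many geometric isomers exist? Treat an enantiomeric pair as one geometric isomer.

In an octahedral complex each vertex has one trans partner and four cis neighbours.
Systematic placement gives 5 geometric isomers: OH trans, PPh3 trans, F trans; OH cis, PPh3 cis, F trans; OH cis, PPh3 trans, F cis; OH cis, PPh3 cis, F cis (chiral); OH trans, PPh3 cis, F cis.

5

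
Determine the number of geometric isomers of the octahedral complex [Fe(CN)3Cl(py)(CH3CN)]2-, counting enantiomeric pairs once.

In an octahedral complex each vertex has one trans partner and four cis neighbours.
There are 4 geometric isomers: CN mer (3 arrangements); CN fac (chiral).

4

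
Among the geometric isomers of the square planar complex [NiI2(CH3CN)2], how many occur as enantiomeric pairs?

A square has two trans pairs of vertices; adjacent vertices are cis.
Systematic placement gives 2 geometric isomers: I cis; I trans.
Each arrangement has an internal mirror plane or centre of symmetry, so none is chiral.

0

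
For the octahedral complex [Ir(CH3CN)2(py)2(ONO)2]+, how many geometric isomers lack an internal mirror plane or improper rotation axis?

An octahedron has six vertices in three trans pairs; every non-trans pair is cis.
There are 5 geometric isomers: CH3CN trans, py trans, ONO trans; CH3CN trans, py cis, ONO cis; CH3CN cis, py trans, ONO cis; CH3CN cis, py cis, ONO cis (chiral); CH3CN cis, py cis, ONO trans.
One of these lacks any improper symmetry element and so occurs as an enantiomeric pair, giving 5 + 1 = 6 stereoisomers in total.

1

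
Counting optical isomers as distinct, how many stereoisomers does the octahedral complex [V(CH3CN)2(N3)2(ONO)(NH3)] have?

Systematic placement gives 6 geometric isomers: CH3CN trans, N3 trans; CH3CN trans, N3 cis; CH3CN cis, N3 cis (3 arrangements, 2 chiral); CH3CN cis, N3 trans.
Of these, 2 lack any improper symmetry element and so occur as enantiomeric pairs, giving 6 + 2 = 8 stereoisomers in total.

8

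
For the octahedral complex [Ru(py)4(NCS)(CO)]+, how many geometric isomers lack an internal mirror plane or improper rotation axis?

There are 2 geometric isomers: NCS and CO mutually trans; NCS and CO mutually cis.
Each arrangement has an internal mirror plane or centre of symmetry, so none is chiral.

0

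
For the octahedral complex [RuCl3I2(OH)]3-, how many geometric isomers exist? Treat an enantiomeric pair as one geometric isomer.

Systematic placement gives 3 geometric isomers: Cl mer, I cis; Cl mer, I trans; Cl fac, I cis.

3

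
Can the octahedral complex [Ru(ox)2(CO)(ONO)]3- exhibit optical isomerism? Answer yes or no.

The six octahedral sites form three mutually perpendicular trans pairs.
Each ox is bidentate and must span two cis positions.
Systematic placement gives 2 geometric isomers: CO and ONO mutually trans; CO and ONO mutually cis (chiral).
One of these lacks any improper symmetry element and so occurs as an enantiomeric pair, giving 2 + 1 = 3 stereoisomers in total.

yes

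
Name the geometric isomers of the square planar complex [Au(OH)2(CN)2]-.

cis and trans

A square has two trans pairs of vertices; adjacent vertices are cis.
The distinct arrangements are (2 in all): OH cis; OH trans.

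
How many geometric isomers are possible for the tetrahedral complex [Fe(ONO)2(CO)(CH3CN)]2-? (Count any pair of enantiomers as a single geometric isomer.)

Only one geometric arrangement is possible.

1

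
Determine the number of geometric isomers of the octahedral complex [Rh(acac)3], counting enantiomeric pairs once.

In an octahedral complex each vertex has one trans partner and four cis neighbours.
Each acac is bidentate and must span two cis positions.
Only one geometric arrangement is possible; it has no improper symmetry element, so it exists as a pair of enantiomers (2 stereoisomers).

1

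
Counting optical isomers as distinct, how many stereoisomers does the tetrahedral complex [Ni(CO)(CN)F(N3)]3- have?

2

In a tetrahedral complex all four positions are equivalent and every pair of ligands is adjacent — there is no cis/trans distinction.
Only one geometric arrangement is possible; it has no improper symmetry element, so it exists as a pair of enantiomers (2 stereoisomers).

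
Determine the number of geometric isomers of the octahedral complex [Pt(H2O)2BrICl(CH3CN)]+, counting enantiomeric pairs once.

9

Placing the ligands in turn and identifying arrangements related by rotation or reflection leaves 9 distinct geometric isomers.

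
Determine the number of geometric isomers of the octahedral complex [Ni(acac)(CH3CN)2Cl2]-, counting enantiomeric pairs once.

An octahedron has six vertices in three trans pairs; every non-trans pair is cis.
Each acac is bidentate and must span two cis positions.
There are 3 geometric isomers: CH3CN trans, Cl cis; CH3CN cis, Cl cis (chiral); CH3CN cis, Cl trans.

3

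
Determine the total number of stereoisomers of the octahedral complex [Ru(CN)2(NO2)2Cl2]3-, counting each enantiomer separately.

An octahedron has six vertices in three trans pairs; every non-trans pair is cis.
The distinct arrangements are (5 in all): CN trans, NO2 trans, Cl trans; CN trans, NO2 cis, Cl cis; CN cis, NO2 trans, Cl cis; CN cis, NO2 cis, Cl cis (chiral); CN cis, NO2 cis, Cl trans.
One of these lacks any improper symmetry element and so occurs as an enantiomeric pair, giving 5 + 1 = 6 stereoisomers in total.

6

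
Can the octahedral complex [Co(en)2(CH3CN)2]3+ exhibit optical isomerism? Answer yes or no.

yes

An octahedron has six vertices in three trans pairs; every non-trans pair is cis.
Each en is bidentate and must span two cis positions.
Systematic placement gives 2 geometric isomers: CH3CN trans; CH3CN cis (chiral).
One of these lacks any improper symmetry element and so occurs as an enantiomeric pair, giving 2 + 1 = 3 stereoisomers in total.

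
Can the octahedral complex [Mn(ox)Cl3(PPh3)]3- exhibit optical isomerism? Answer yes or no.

The six octahedral sites form three mutually perpendicular trans pairs.
Each ox is bidentate and must span two cis positions.
The distinct arrangements are (2 in all): Cl mer; Cl fac.
Each arrangement has an internal mirror plane or centre of symmetry, so none is chiral.

no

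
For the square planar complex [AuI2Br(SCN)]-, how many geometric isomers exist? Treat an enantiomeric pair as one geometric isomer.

Systematic placement gives 2 geometric isomers: I cis; I trans.

2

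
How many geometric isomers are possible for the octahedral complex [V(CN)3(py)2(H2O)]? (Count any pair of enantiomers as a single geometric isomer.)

An octahedron has six vertices in three trans pairs; every non-trans pair is cis.
The distinct arrangements are (3 in all): CN mer, py trans; CN mer, py cis; CN fac, py cis.

3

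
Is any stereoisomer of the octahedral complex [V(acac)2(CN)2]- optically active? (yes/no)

In an octahedral complex each vertex has one trans partner and four cis neighbours.
Each acac is bidentate and must span two cis positions.
Working through the distinct placements yields 2 geometric isomers: CN trans; CN cis (chiral).
One of these lacks any improper symmetry element and so occurs as an enantiomeric pair, giving 2 + 1 = 3 stereoisomers in total.

yes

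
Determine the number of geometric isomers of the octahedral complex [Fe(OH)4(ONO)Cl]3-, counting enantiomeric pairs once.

Systematic placement gives 2 geometric isomers: ONO and Cl mutually cis; ONO and Cl mutually trans.

2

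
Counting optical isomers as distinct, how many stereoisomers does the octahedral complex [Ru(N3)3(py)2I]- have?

An octahedron has six vertices in three trans pairs; every non-trans pair is cis.
The distinct arrangements are (3 in all): N3 mer, py trans; N3 fac, py cis; N3 mer, py cis.
Each arrangement has an internal mirror plane or centre of symmetry, so none is chiral.

3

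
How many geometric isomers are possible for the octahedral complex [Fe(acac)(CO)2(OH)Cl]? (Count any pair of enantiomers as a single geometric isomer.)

An octahedron has six vertices in three trans pairs; every non-trans pair is cis.
Each acac is bidentate and must span two cis positions.
There are 4 geometric isomers: CO trans; CO cis (3 arrangements, 2 chiral).

4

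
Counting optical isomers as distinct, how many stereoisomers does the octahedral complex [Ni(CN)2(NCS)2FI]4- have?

8

An octahedron has six vertices in three trans pairs; every non-trans pair is cis.
The distinct arrangements are (6 in all): CN trans, NCS trans; CN trans, NCS cis; CN cis, NCS trans; CN cis, NCS cis (3 arrangements, 2 chiral).
Of these, 2 lack any improper symmetry element and so occur as enantiomeric pairs, giving 6 + 2 = 8 stereoisomers in total.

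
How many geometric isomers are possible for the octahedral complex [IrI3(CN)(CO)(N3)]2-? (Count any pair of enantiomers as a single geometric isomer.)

An octahedron has six vertices in three trans pairs; every non-trans pair is cis.
Systematic placement gives 4 geometric isomers: I mer (3 arrangements); I fac (chiral).

4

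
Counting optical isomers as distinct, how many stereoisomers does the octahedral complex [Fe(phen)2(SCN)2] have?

3

In an octahedral complex each vertex has one trans partner and four cis neighbours.
Each phen is bidentate and must span two cis positions.
Working through the distinct placements yields 2 geometric isomers: SCN trans; SCN cis (chiral).
One of these lacks any improper symmetry element and so occurs as an enantiomeric pair, giving 2 + 1 = 3 stereoisomers in total.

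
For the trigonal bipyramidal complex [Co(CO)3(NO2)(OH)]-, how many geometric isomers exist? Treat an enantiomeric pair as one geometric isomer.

The distinct arrangements are (4 in all): NO2 equatorial, OH equatorial; NO2 axial, OH equatorial; NO2 equatorial, OH axial; NO2 axial, OH axial.

4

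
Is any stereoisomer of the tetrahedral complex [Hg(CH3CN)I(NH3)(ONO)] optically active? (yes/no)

Only one geometric arrangement is possible; it has no improper symmetry element, so it exists as a pair of enantiomers (2 stereoisomers).

yes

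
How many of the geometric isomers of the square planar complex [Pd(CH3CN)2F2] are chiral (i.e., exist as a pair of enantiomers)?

0

Working through the distinct placements yields 2 geometric isomers: CH3CN cis; CH3CN trans.
Each arrangement has an internal mirror plane or centre of symmetry, so none is chiral.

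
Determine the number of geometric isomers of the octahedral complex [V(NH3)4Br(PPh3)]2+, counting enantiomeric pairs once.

2

An octahedron has six vertices in three trans pairs; every non-trans pair is cis.
Working through the distinct placements yields 2 geometric isomers: Br and PPh3 mutually cis; Br and PPh3 mutually trans.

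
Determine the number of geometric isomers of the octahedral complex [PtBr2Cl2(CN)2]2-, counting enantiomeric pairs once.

5

In an octahedral complex each vertex has one trans partner and four cis neighbours.
There are 5 geometric isomers: Br trans, Cl trans, CN trans; Br trans, Cl cis, CN cis; Br cis, Cl trans, CN cis; Br cis, Cl cis, CN cis (chiral); Br cis, Cl cis, CN trans.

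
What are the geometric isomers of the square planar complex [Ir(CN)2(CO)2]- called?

In a square planar complex each vertex has one trans partner and two cis neighbours.
Systematic placement gives 2 geometric isomers: CN cis; CN trans.

cis and trans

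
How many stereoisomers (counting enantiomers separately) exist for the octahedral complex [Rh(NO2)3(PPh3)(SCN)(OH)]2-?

5

The six octahedral sites form three mutually perpendicular trans pairs.
Working through the distinct placements yields 4 geometric isomers: NO2 mer (3 arrangements); NO2 fac (chiral).
One of these lacks any improper symmetry element and so occurs as an enantiomeric pair, giving 4 + 1 = 5 stereoisomers in total.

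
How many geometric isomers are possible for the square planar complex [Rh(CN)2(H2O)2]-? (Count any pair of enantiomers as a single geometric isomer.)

2

A square has two trans pairs of vertices; adjacent vertices are cis.
The distinct arrangements are (2 in all): CN cis; CN trans.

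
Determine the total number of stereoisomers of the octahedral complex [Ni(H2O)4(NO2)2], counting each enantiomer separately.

Working through the distinct placements yields 2 geometric isomers: NO2 trans; NO2 cis.
Each arrangement has an internal mirror plane or centre of symmetry, so none is chiral.

2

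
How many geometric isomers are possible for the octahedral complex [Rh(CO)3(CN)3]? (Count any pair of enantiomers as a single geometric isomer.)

An octahedron has six vertices in three trans pairs; every non-trans pair is cis.
The distinct arrangements are (2 in all): CO mer; CO fac.

2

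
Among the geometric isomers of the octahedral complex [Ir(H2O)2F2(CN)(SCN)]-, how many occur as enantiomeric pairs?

2

An octahedron has six vertices in three trans pairs; every non-trans pair is cis.
Systematic placement gives 6 geometric isomers: H2O cis, F cis (3 arrangements, 2 chiral); H2O trans, F cis; H2O cis, F trans; H2O trans, F trans.
Of these, 2 lack any improper symmetry element and so occur as enantiomeric pairs, giving 6 + 2 = 8 stereoisomers in total.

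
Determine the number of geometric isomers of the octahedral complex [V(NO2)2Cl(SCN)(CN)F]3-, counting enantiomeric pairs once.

The six octahedral sites form three mutually perpendicular trans pairs.
Systematic enumeration (placing each ligand type in turn and discarding arrangements equivalent by rotation or reflection) gives 9 geometric isomers.

9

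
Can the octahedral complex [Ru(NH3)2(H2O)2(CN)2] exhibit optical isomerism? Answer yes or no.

yes

An octahedron has six vertices in three trans pairs; every non-trans pair is cis.
Working through the distinct placements yields 5 geometric isomers: NH3 trans, H2O trans, CN trans; NH3 cis, H2O cis, CN trans; NH3 trans, H2O cis, CN cis; NH3 cis, H2O cis, CN cis (chiral); NH3 cis, H2O trans, CN cis.
One of these lacks any improper symmetry element and so occurs as an enantiomeric pair, giving 5 + 1 = 6 stereoisomers in total.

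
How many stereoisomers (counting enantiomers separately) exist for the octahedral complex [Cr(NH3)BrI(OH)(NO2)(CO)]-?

30

Exhaustive case analysis gives 15 geometric isomers.
Of these, 15 lack any improper symmetry element and so occur as enantiomeric pairs, giving 15 + 15 = 30 stereoisomers in total.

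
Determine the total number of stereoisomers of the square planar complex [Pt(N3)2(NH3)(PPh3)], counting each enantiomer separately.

2

Working through the distinct placements yields 2 geometric isomers: N3 cis; N3 trans.
Each arrangement has an internal mirror plane or centre of symmetry, so none is chiral.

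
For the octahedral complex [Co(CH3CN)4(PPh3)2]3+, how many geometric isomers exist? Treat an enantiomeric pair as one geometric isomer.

An octahedron has six vertices in three trans pairs; every non-trans pair is cis.
There are 2 geometric isomers: PPh3 trans; PPh3 cis.

2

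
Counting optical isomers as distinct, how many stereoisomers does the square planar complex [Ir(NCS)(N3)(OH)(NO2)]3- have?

In a square planar complex each vertex has one trans partner and two cis neighbours.
Systematic placement gives 3 geometric isomers: (N3/NO2 trans, NCS/OH trans); (N3/OH trans, NCS/NO2 trans); (N3/NCS trans, NO2/OH trans).
Each arrangement has an internal mirror plane or centre of symmetry, so none is chiral.

3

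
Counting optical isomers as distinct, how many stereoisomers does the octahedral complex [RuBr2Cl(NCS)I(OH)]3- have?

15

Systematic enumeration (placing each ligand type in turn and discarding arrangements equivalent by rotation or reflection) gives 9 geometric isomers.
Of these, 6 lack any improper symmetry element and so occur as enantiomeric pairs, giving 9 + 6 = 15 stereoisomers in total.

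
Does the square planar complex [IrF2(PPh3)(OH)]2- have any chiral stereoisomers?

no

A square has two trans pairs of vertices; adjacent vertices are cis.
There are 2 geometric isomers: F cis; F trans.
Each arrangement has an internal mirror plane or centre of symmetry, so none is chiral.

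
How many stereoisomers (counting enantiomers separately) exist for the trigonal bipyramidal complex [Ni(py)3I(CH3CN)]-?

A trigonal bipyramid has two axial and three equatorial sites, which are chemically inequivalent.
Systematic placement gives 4 geometric isomers: I axial, CH3CN axial; I equatorial, CH3CN axial; I axial, CH3CN equatorial; I equatorial, CH3CN equatorial.
Each arrangement has an internal mirror plane or centre of symmetry, so none is chiral.

4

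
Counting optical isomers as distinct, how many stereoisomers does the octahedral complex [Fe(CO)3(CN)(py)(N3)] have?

5

The distinct arrangements are (4 in all): CO mer (3 arrangements); CO fac (chiral).
One of these lacks any improper symmetry element and so occurs as an enantiomeric pair, giving 4 + 1 = 5 stereoisomers in total.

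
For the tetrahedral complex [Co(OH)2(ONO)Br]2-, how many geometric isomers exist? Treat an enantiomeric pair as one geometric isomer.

1

In a tetrahedral complex all four positions are equivalent and every pair of ligands is adjacent — there is no cis/trans distinction.
Only one geometric arrangement is possible.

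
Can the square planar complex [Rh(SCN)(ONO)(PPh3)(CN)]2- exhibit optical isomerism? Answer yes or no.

no

Systematic placement gives 3 geometric isomers: (CN/PPh3 trans, ONO/SCN trans); (CN/SCN trans, ONO/PPh3 trans); (CN/ONO trans, PPh3/SCN trans).
Each arrangement has an internal mirror plane or centre of symmetry, so none is chiral.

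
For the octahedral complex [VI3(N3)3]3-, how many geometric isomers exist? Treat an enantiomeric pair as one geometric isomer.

There are 2 geometric isomers: I mer; I fac.

2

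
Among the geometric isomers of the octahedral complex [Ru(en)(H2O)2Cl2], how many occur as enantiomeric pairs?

1

In an octahedral complex each vertex has one trans partner and four cis neighbours.
Each en is bidentate and must span two cis positions.
The distinct arrangements are (3 in all): H2O cis, Cl trans; H2O cis, Cl cis (chiral); H2O trans, Cl cis.
One of these lacks any improper symmetry element and so occurs as an enantiomeric pair, giving 3 + 1 = 4 stereoisomers in total.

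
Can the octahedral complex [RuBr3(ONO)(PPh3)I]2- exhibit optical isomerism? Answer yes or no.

yes

An octahedron has six vertices in three trans pairs; every non-trans pair is cis.
Systematic placement gives 4 geometric isomers: Br mer (3 arrangements); Br fac (chiral).
One of these lacks any improper symmetry element and so occurs as an enantiomeric pair, giving 4 + 1 = 5 stereoisomers in total.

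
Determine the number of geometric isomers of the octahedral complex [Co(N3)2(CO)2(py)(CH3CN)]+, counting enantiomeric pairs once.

6

An octahedron has six vertices in three trans pairs; every non-trans pair is cis.
The distinct arrangements are (6 in all): N3 cis, CO cis (3 arrangements, 2 chiral); N3 trans, CO cis; N3 cis, CO trans; N3 trans, CO trans.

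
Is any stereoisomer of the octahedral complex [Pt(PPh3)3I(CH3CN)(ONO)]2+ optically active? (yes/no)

Systematic placement gives 4 geometric isomers: PPh3 mer (3 arrangements); PPh3 fac (chiral).
One of these lacks any improper symmetry element and so occurs as an enantiomeric pair, giving 4 + 1 = 5 stereoisomers in total.

yes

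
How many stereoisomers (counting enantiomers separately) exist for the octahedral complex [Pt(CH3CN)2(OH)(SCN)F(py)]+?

15

An octahedron has six vertices in three trans pairs; every non-trans pair is cis.
Systematic enumeration (placing each ligand type in turn and discarding arrangements equivalent by rotation or reflection) gives 9 geometric isomers.
Of these, 6 lack any improper symmetry element and so occur as enantiomeric pairs, giving 9 + 6 = 15 stereoisomers in total.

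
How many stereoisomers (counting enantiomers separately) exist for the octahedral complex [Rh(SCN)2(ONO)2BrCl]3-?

The distinct arrangements are (6 in all): SCN trans, ONO trans; SCN cis, ONO cis (3 arrangements, 2 chiral); SCN trans, ONO cis; SCN cis, ONO trans.
Of these, 2 lack any improper symmetry element and so occur as enantiomeric pairs, giving 6 + 2 = 8 stereoisomers in total.

8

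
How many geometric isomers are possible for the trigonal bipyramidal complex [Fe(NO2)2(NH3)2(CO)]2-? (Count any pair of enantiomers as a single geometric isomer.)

5

In a trigonal bipyramid the two axial positions differ from the three equatorial ones.
Placing the ligands in turn and identifying arrangements related by rotation or reflection leaves 5 distinct geometric isomers.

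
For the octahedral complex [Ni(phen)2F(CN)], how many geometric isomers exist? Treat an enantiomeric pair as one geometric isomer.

2

An octahedron has six vertices in three trans pairs; every non-trans pair is cis.
Each phen is bidentate and must span two cis positions.
The distinct arrangements are (2 in all): F and CN mutually trans; F and CN mutually cis (chiral).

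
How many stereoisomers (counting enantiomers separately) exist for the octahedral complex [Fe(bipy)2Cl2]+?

Each bipy is bidentate and must span two cis positions.
The distinct arrangements are (2 in all): Cl trans; Cl cis (chiral).
One of these lacks any improper symmetry element and so occurs as an enantiomeric pair, giving 2 + 1 = 3 stereoisomers in total.

3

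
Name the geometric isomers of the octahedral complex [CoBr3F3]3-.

fac and mer

The six octahedral sites form three mutually perpendicular trans pairs.
Systematic placement gives 2 geometric isomers: Br mer; Br fac.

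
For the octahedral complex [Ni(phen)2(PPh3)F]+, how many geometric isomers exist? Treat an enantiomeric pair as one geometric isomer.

2

Each phen is bidentate and must span two cis positions.
Working through the distinct placements yields 2 geometric isomers: PPh3 and F mutually trans; PPh3 and F mutually cis (chiral).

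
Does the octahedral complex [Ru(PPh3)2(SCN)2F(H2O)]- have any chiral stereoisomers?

yes

The six octahedral sites form three mutually perpendicular trans pairs.
Working through the distinct placements yields 6 geometric isomers: PPh3 trans, SCN trans; PPh3 cis, SCN cis (3 arrangements, 2 chiral); PPh3 cis, SCN trans; PPh3 trans, SCN cis.
Of these, 2 lack any improper symmetry element and so occur as enantiomeric pairs, giving 6 + 2 = 8 stereoisomers in total.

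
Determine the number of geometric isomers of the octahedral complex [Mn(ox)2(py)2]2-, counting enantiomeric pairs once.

2

An octahedron has six vertices in three trans pairs; every non-trans pair is cis.
Each ox is bidentate and must span two cis positions.
Systematic placement gives 2 geometric isomers: py trans; py cis (chiral).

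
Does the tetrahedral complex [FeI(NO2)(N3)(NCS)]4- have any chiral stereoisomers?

In a tetrahedral complex all four positions are equivalent and every pair of ligands is adjacent — there is no cis/trans distinction.
Only one geometric arrangement is possible; it has no improper symmetry element, so it exists as a pair of enantiomers (2 stereoisomers).

yes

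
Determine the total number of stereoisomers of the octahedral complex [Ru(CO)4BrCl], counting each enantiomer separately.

2

An octahedron has six vertices in three trans pairs; every non-trans pair is cis.
Systematic placement gives 2 geometric isomers: Br and Cl mutually cis; Br and Cl mutually trans.
Each arrangement has an internal mirror plane or centre of symmetry, so none is chiral.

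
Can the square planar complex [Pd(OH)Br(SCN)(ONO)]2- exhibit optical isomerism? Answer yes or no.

In a square planar complex each vertex has one trans partner and two cis neighbours.
There are 3 geometric isomers: (Br/ONO trans, OH/SCN trans); (Br/SCN trans, OH/ONO trans); (Br/OH trans, ONO/SCN trans).
Each arrangement has an internal mirror plane or centre of symmetry, so none is chiral.

no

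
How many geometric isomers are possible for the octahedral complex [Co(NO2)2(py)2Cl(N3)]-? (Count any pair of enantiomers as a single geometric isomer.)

6

In an octahedral complex each vertex has one trans partner and four cis neighbours.
Working through the distinct placements yields 6 geometric isomers: NO2 trans, py trans; NO2 cis, py cis (3 arrangements, 2 chiral); NO2 cis, py trans; NO2 trans, py cis.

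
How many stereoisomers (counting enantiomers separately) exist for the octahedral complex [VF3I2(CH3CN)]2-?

Systematic placement gives 3 geometric isomers: F mer, I trans; F fac, I cis; F mer, I cis.
Each arrangement has an internal mirror plane or centre of symmetry, so none is chiral.

3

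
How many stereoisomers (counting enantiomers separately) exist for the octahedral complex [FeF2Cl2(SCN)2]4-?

An octahedron has six vertices in three trans pairs; every non-trans pair is cis.
Working through the distinct placements yields 5 geometric isomers: F trans, Cl trans, SCN trans; F cis, Cl trans, SCN cis; F cis, Cl cis, SCN trans; F cis, Cl cis, SCN cis (chiral); F trans, Cl cis, SCN cis.
One of these lacks any improper symmetry element and so occurs as an enantiomeric pair, giving 5 + 1 = 6 stereoisomers in total.

6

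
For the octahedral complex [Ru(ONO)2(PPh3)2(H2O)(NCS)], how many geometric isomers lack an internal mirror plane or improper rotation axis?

2

In an octahedral complex each vertex has one trans partner and four cis neighbours.
There are 6 geometric isomers: ONO trans, PPh3 trans; ONO cis, PPh3 cis (3 arrangements, 2 chiral); ONO cis, PPh3 trans; ONO trans, PPh3 cis.
Of these, 2 lack any improper symmetry element and so occur as enantiomeric pairs, giving 6 + 2 = 8 stereoisomers in total.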